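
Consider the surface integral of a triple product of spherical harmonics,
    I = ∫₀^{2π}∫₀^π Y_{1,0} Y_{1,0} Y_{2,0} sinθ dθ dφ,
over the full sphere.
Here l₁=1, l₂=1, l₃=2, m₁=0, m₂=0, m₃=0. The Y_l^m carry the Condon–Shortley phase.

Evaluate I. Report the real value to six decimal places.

Checks pass: Σm=0; 4 even; l₃=2∈[0,2].
(2·1+1)(2·1+1)(2·2+1) = 45
Δ: 0! 2! 2! / 5! → 1/30
sum: t=0:+1/1 = 1/1
3j²(1 1 2; 0 0 0) = Δ·Π!·Σ² = 2/15  (sign +1)
(m-triple is (0,0,0) — same symbol as above.)
combine: 4πI² = 45·2/15·2/15 = 4/5
take √, sign +1: I = 0.25231325

0.252313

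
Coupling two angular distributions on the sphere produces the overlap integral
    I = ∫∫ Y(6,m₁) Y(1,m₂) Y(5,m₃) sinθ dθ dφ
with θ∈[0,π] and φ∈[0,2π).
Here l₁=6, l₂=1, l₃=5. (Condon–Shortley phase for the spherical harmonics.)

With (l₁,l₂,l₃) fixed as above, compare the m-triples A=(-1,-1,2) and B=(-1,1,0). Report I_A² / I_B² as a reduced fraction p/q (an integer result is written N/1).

Same 6,1,5: normalisation and zero-m 3j drop out of the ratio.
A: Δ: 2! 10! 0! / 13! → 1/858; sum: t=0:+1/60480 = 1/60480; 3j²(6 1 5; -1 -1 2) = Δ·Π!·Σ² = 5/429  (sign -1)
B: Δ: 2! 10! 0! / 13! → 1/858; sum: t=2:+1/28800 = 1/28800; 3j²(6 1 5; -1 1 0) = Δ·Π!·Σ² = 7/286  (sign -1)
I_A²/I_B² = (5/429)/(7/286) = 10/21

10/21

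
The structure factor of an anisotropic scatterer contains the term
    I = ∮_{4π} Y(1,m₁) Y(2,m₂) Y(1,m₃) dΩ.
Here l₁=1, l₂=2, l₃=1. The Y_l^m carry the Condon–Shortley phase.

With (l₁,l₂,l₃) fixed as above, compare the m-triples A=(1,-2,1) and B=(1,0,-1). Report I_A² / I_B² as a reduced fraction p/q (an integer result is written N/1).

6/1

Same 1,2,1: normalisation and zero-m 3j drop out of the ratio.
A: Δ: 2! 0! 2! / 5! → 1/30; sum: t=0:+1/4 = 1/4; 3j²(1 2 1; 1 -2 1) = Δ·Π!·Σ² = 1/5  (sign +1)
B: Δ: 2! 0! 2! / 5! → 1/30; sum: t=0:+1/4 = 1/4; 3j²(1 2 1; 1 0 -1) = Δ·Π!·Σ² = 1/30  (sign +1)
I_A²/I_B² = (1/5)/(1/30) = 6/1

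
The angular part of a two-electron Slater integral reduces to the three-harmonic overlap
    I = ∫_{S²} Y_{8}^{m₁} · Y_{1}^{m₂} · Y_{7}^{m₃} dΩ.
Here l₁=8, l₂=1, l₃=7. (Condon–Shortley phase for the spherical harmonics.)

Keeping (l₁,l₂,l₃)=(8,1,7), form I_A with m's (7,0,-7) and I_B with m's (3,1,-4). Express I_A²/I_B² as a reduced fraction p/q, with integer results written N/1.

Shared (l₁,l₂,l₃)=(8,1,7): N and (l;000)² cancel in I_A²/I_B².
A: Δ = 2!·14!·0!/17! = 1/2040; Racah Σ t=1..1: t=1:−1/87178291200 = -1/87178291200; ⇒ 3j(8 1 7; 7 0 -7)² = 1/136, sgn -1
B: Δ = 2!·14!·0!/17! = 1/2040; Racah Σ t=2..2: t=2:+1/479001600 = 1/479001600; ⇒ 3j(8 1 7; 3 1 -4)² = 1/204, sgn -1
I_A²/I_B² = (1/136)/(1/204) = 3/2

3/2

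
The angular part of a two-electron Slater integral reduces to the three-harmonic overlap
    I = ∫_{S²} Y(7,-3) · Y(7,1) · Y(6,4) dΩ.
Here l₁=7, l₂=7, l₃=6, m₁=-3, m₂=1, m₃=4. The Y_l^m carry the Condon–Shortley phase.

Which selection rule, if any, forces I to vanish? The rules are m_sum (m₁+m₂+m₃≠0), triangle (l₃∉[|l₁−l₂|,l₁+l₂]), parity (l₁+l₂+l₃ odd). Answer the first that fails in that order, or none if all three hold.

azimuthal sum: -3 + 1 + 4 = 2  ✗
0 ≤ 6 ≤ 14 (triangle on l)
L = 7 + 7 + 6 = 20 (even)

m_sum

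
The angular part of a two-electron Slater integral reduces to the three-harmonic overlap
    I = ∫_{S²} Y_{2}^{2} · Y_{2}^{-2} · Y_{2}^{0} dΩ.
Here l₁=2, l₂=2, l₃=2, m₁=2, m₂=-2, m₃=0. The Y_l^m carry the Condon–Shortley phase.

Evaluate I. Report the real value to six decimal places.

Rules hold: Σm=0, L=6 even, 0≤2≤4.
N = 5·5·5 = 125
Δ = 2!·2!·2!/7! = 1/630
Racah Σ t=0..2: t=0:+1/8 t=1:−1/1 t=2:+1/8 = -3/4
⇒ 3j(2 2 2; 0 0 0)² = 2/35, sgn -1
Racah Σ t=0..0: t=0:+1/8 = 1/8
⇒ 3j(2 2 2; 2 -2 0)² = 2/35, sgn +1
4πI² = N·(3j₀)²·(3jₘ)² = 20/49
I = -1·√(0.408163/4π) = -0.18022375

-0.180224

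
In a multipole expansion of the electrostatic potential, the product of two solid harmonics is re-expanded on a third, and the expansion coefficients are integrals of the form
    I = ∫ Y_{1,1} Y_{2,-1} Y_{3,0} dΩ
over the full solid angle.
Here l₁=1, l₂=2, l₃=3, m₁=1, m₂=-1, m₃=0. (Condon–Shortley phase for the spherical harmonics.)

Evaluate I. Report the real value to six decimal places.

0.143048

m-sum 0 ✓  L=6 even ✓  1≤3≤3 ✓
Π(2lᵢ+1) = 3×5×7 = 105
triangle coeff Δ(1,2,3) = 1/105
Σ_t [0,0]: t=0:+1/4 = 1/4
(3j)²=3/35 [(1 2 3; 0 0 0)], sign=-1
Σ_t [0,0]: t=0:+1/12 = 1/12
(3j)²=1/35 [(1 2 3; 1 -1 0)], sign=-1
⇒ 4πI² = 9/35
I = (+1)√(9/35/(4π)) = 0.14304817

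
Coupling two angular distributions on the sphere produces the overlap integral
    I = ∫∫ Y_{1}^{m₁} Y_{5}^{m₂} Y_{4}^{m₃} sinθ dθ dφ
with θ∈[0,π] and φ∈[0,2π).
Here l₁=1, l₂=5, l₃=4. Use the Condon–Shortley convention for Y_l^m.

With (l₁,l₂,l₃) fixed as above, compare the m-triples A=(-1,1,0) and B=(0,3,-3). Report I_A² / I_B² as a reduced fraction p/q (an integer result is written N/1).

15/16

Same 1,5,4: normalisation and zero-m 3j drop out of the ratio.
A: Δ: 2! 0! 8! / 11! → 1/495; sum: t=2:+1/1152 = 1/1152; 3j²(1 5 4; -1 1 0) = Δ·Π!·Σ² = 1/33  (sign +1)
B: Δ: 2! 0! 8! / 11! → 1/495; sum: t=1:−1/5040 = -1/5040; 3j²(1 5 4; 0 3 -3) = Δ·Π!·Σ² = 16/495  (sign +1)
I_A²/I_B² = (1/33)/(16/495) = 15/16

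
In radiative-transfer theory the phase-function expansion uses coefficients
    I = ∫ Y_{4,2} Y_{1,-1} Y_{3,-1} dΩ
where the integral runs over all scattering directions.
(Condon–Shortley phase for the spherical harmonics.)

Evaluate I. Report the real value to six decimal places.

Rules hold: Σm=0, L=8 even, 3≤3≤5.
N = 9·3·7 = 189
Δ = 2!·6!·0!/9! = 1/252
Racah Σ t=1..1: t=1:−1/36 = -1/36
⇒ 3j(4 1 3; 0 0 0)² = 4/63, sgn +1
Racah Σ t=0..0: t=0:+1/96 = 1/96
⇒ 3j(4 1 3; 2 -1 -1)² = 5/84, sgn +1
4πI² = N·(3j₀)²·(3jₘ)² = 5/7
I = +1·√(0.714286/4π) = 0.23841361

0.238414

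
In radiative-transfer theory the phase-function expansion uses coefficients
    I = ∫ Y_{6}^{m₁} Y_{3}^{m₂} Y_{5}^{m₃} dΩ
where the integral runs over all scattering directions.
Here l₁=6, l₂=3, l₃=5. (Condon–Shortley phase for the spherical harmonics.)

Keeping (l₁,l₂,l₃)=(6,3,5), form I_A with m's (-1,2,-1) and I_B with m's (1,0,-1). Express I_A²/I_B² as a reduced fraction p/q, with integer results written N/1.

6/5

Shared (l₁,l₂,l₃)=(6,3,5): N and (l;000)² cancel in I_A²/I_B².
A: Δ = 4!·8!·2!/15! = 1/675675; Racah Σ t=3..4: t=3:−1/6912 t=4:+1/17280 = -1/11520; ⇒ 3j(6 3 5; -1 2 -1)² = 2/143, sgn -1
B: Δ = 4!·8!·2!/15! = 1/675675; Racah Σ t=1..3: t=1:−1/6912 t=2:+1/2880 t=3:−1/17280 = 1/6912; ⇒ 3j(6 3 5; 1 0 -1)² = 5/429, sgn +1
I_A²/I_B² = (2/143)/(5/429) = 6/5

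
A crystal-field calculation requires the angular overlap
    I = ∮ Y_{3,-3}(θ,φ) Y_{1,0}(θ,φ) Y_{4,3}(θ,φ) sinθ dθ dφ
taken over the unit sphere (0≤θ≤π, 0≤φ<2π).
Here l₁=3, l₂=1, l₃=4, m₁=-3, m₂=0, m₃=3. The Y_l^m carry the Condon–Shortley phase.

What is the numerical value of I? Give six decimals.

-0.162868

m-sum 0 ✓  L=8 even ✓  2≤4≤4 ✓
Π(2lᵢ+1) = 7×3×9 = 189
triangle coeff Δ(3,1,4) = 1/252
Σ_t [0,0]: t=0:+1/36 = 1/36
(3j)²=4/63 [(3 1 4; 0 0 0)], sign=+1
Σ_t [0,0]: t=0:+1/720 = 1/720
(3j)²=1/36 [(3 1 4; -3 0 3)], sign=-1
⇒ 4πI² = 1/3
I = (-1)√(1/3/(4π)) = -0.16286750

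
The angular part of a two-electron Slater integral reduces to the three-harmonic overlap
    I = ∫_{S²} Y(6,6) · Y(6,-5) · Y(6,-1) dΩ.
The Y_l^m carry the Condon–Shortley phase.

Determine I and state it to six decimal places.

Rules hold: Σm=0, L=18 even, 0≤6≤12.
N = 13·13·13 = 2197
Δ = 6!·6!·6!/19! = 1/325909584
Racah Σ t=0..6: t=0:+1/373248000 t=1:−1/1728000 t=2:+1/110592 t=3:−1/46656 t=4:+1/110592 t=5:−1/1728000 t=6:+1/373248000 = -7/1555200
⇒ 3j(6 6 6; 0 0 0)² = 400/46189, sgn -1
Racah Σ t=0..0: t=0:+1/62208000 = 1/62208000
⇒ 3j(6 6 6; 6 -5 -1)² = 77/8398, sgn -1
4πI² = N·(3j₀)²·(3jₘ)² = 18200/104329
I = +1·√(0.174448/4π) = 0.11782250

0.117823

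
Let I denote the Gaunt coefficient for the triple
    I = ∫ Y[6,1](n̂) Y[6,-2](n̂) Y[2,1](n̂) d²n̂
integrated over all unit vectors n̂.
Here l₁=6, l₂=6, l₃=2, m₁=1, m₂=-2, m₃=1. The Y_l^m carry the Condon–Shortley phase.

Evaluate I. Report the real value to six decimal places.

0.088837

Rules hold: Σm=0, L=14 even, 0≤2≤12.
N = 13·13·5 = 845
Δ = 10!·2!·2!/15! = 1/90090
Racah Σ t=4..6: t=4:+1/69120 t=5:−1/14400 t=6:+1/69120 = -7/172800
⇒ 3j(6 6 2; 0 0 0)² = 14/715, sgn -1
Racah Σ t=3..4: t=3:−1/60480 t=4:+1/34560 = 1/80640
⇒ 3j(6 6 2; 1 -2 1)² = 6/1001, sgn -1
4πI² = N·(3j₀)²·(3jₘ)² = 12/121
I = +1·√(0.0991736/4π) = 0.08883682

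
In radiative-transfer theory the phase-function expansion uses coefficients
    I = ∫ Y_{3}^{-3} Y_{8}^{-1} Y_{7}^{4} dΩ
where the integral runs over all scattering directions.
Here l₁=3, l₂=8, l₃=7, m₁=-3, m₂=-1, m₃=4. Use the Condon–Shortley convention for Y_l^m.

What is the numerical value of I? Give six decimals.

Rules hold: Σm=0, L=18 even, 5≤7≤11.
N = 7·17·15 = 1785
Δ = 4!·2!·12!/19! = 1/5290740
Racah Σ t=1..3: t=1:−1/7257600 t=2:+1/2073600 t=3:−1/7257600 = 1/4838400
⇒ 3j(3 8 7; 0 0 0)² = 252/20995, sgn -1
Racah Σ t=4..4: t=4:+1/104509440 = 1/104509440
⇒ 3j(3 8 7; -3 -1 4)² = 275/50388, sgn -1
4πI² = N·(3j₀)²·(3jₘ)² = 121275/1037153
I = +1·√(0.116931/4π) = 0.09646267

0.096463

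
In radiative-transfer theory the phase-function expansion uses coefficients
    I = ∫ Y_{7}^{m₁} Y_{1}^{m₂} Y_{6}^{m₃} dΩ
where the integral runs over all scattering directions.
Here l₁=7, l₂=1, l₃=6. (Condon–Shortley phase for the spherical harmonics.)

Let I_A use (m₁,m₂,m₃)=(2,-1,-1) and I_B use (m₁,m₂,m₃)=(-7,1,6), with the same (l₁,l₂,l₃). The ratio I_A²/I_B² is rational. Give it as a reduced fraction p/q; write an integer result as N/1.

36/91

l's match ⇒ only the (l;m) 3-j factors differ between A and B.
A: triangle coeff Δ(7,1,6) = 1/1365; Σ_t [0,0]: t=0:+1/1209600 = 1/1209600; (3j)²=12/455 [(7 1 6; 2 -1 -1)], sign=-1
B: triangle coeff Δ(7,1,6) = 1/1365; Σ_t [2,2]: t=2:+1/958003200 = 1/958003200; (3j)²=1/15 [(7 1 6; -7 1 6)], sign=+1
I_A²/I_B² = (12/455)/(1/15) = 36/91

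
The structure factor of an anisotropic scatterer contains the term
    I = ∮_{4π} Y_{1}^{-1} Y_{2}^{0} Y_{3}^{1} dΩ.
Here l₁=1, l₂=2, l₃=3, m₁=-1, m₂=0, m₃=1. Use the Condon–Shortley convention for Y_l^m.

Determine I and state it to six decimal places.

Checks pass: Σm=0; 6 even; l₃=3∈[1,3].
(2·1+1)(2·2+1)(2·3+1) = 105
Δ: 0! 2! 4! / 7! → 1/105
sum: t=0:+1/4 = 1/4
3j²(1 2 3; 0 0 0) = Δ·Π!·Σ² = 3/35  (sign -1)
sum: t=0:+1/8 = 1/8
3j²(1 2 3; -1 0 1) = Δ·Π!·Σ² = 2/35  (sign +1)
combine: 4πI² = 105·3/35·2/35 = 18/35
take √, sign -1: I = -0.20230066

-0.202301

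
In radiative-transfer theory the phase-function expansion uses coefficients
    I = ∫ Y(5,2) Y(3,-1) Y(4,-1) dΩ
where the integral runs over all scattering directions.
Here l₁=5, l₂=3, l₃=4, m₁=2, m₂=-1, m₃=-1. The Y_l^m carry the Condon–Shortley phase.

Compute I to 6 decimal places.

0.148044

Rules hold: Σm=0, L=12 even, 2≤4≤8.
N = 11·7·9 = 693
Δ = 4!·6!·2!/13! = 1/180180
Racah Σ t=1..3: t=1:−1/576 t=2:+1/144 t=3:−1/576 = 1/288
⇒ 3j(5 3 4; 0 0 0)² = 20/1001, sgn +1
Racah Σ t=0..2: t=0:+1/1728 t=1:−1/288 t=2:+1/960 = -1/540
⇒ 3j(5 3 4; 2 -1 -1)² = 128/6435, sgn +1
4πI² = N·(3j₀)²·(3jₘ)² = 512/1859
I = +1·√(0.275417/4π) = 0.14804384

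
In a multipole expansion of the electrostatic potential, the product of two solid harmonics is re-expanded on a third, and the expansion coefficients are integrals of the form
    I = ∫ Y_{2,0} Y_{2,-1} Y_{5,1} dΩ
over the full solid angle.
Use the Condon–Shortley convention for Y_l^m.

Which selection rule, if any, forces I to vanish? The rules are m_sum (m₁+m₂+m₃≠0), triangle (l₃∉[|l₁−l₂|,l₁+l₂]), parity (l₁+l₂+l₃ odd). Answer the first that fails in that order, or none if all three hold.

triangle

m₁+m₂+m₃ = 0 − 1 + 1 = 0  ✓
triangle: |2−2|=0 ≤ l₃=5 ≤ 2+2=4  ✗
parity: l₁+l₂+l₃ = 9 is odd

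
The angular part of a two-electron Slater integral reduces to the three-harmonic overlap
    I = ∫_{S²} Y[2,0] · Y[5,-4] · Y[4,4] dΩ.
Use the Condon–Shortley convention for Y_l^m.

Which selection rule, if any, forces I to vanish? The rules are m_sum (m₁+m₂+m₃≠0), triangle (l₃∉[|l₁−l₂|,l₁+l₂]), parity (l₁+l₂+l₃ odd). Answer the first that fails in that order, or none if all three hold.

parity

azimuthal sum: 0 − 4 + 4 = 0  ✓
3 ≤ 4 ≤ 7 (triangle on l)  ✓
L = 2 + 5 + 4 = 11 (odd)  ✗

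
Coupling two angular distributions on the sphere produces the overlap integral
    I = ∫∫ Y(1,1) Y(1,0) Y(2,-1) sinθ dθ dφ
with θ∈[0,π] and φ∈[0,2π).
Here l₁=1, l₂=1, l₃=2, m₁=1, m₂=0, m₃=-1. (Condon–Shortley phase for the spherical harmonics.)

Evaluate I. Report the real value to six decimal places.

Checks pass: Σm=0; 4 even; l₃=2∈[0,2].
(2·1+1)(2·1+1)(2·2+1) = 45
Δ: 0! 2! 2! / 5! → 1/30
sum: t=0:+1/1 = 1/1
3j²(1 1 2; 0 0 0) = Δ·Π!·Σ² = 2/15  (sign +1)
sum: t=0:+1/2 = 1/2
3j²(1 1 2; 1 0 -1) = Δ·Π!·Σ² = 1/10  (sign -1)
combine: 4πI² = 45·2/15·1/10 = 3/5
take √, sign -1: I = -0.21850969

-0.218510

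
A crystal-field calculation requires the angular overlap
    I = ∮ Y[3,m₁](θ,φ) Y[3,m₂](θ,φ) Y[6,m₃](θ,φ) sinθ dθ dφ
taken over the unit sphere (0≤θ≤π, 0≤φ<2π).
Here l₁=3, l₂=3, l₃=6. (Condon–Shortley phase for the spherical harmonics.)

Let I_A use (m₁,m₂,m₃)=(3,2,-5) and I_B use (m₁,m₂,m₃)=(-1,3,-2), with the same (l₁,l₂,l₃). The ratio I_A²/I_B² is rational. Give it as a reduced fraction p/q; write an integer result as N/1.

Same 3,3,6: normalisation and zero-m 3j drop out of the ratio.
A: Δ: 0! 6! 6! / 13! → 1/12012; sum: t=0:+1/86400 = 1/86400; 3j²(3 3 6; 3 2 -5) = Δ·Π!·Σ² = 1/26  (sign -1)
B: Δ: 0! 6! 6! / 13! → 1/12012; sum: t=0:+1/34560 = 1/34560; 3j²(3 3 6; -1 3 -2) = Δ·Π!·Σ² = 1/429  (sign +1)
I_A²/I_B² = (1/26)/(1/429) = 33/2

33/2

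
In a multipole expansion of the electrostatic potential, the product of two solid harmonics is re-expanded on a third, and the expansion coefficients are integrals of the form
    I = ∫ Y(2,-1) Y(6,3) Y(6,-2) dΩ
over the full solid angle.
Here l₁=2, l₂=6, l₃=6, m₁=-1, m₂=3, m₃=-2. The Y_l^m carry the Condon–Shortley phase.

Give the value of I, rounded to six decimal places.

-0.140463

Checks pass: Σm=0; 14 even; l₃=6∈[4,8].
(2·2+1)(2·6+1)(2·6+1) = 845
Δ: 2! 2! 10! / 15! → 1/90090
sum: t=0:+1/69120 t=1:−1/14400 t=2:+1/69120 = -7/172800
3j²(2 6 6; 0 0 0) = Δ·Π!·Σ² = 14/715  (sign -1)
sum: t=1:−1/161280 t=2:+1/60480 = 1/96768
3j²(2 6 6; -1 3 -2) = Δ·Π!·Σ² = 15/1001  (sign +1)
combine: 4πI² = 845·14/715·15/1001 = 30/121
take √, sign -1: I = -0.14046335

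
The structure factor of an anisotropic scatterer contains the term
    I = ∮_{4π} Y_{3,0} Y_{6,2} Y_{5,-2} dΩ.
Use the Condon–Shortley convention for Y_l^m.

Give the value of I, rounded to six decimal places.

0.058844

Checks pass: Σm=0; 14 even; l₃=5∈[3,9].
(2·3+1)(2·6+1)(2·5+1) = 1001
Δ: 4! 2! 8! / 15! → 1/675675
sum: t=1:−1/8640 t=2:+1/2304 t=3:−1/8640 = 7/34560
3j²(3 6 5; 0 0 0) = Δ·Π!·Σ² = 7/429  (sign -1)
sum: t=1:−1/60480 t=2:+1/5760 t=3:−1/8640 = 1/24192
3j²(3 6 5; 0 2 -2) = Δ·Π!·Σ² = 8/3003  (sign -1)
combine: 4πI² = 1001·7/429·8/3003 = 56/1287
take √, sign +1: I = 0.05884368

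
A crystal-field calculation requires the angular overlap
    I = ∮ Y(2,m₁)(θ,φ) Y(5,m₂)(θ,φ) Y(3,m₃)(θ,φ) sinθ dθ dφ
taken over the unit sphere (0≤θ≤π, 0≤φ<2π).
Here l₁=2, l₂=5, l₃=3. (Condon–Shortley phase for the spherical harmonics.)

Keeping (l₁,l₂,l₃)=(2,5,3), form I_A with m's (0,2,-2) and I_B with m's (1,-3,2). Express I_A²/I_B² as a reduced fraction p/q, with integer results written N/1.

l's match ⇒ only the (l;m) 3-j factors differ between A and B.
A: triangle coeff Δ(2,5,3) = 1/2310; Σ_t [2,2]: t=2:+1/480 = 1/480; (3j)²=3/110 [(2 5 3; 0 2 -2)], sign=-1
B: triangle coeff Δ(2,5,3) = 1/2310; Σ_t [1,1]: t=1:−1/720 = -1/720; (3j)²=8/165 [(2 5 3; 1 -3 2)], sign=+1
I_A²/I_B² = (3/110)/(8/165) = 9/16

9/16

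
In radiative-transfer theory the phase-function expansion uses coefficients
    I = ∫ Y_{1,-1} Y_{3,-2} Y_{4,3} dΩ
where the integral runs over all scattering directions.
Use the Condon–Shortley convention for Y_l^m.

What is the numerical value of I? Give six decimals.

-0.282095

Rules hold: Σm=0, L=8 even, 2≤4≤4.
N = 3·7·9 = 189
Δ = 0!·2!·6!/9! = 1/252
Racah Σ t=0..0: t=0:+1/36 = 1/36
⇒ 3j(1 3 4; 0 0 0)² = 4/63, sgn +1
Racah Σ t=0..0: t=0:+1/240 = 1/240
⇒ 3j(1 3 4; -1 -2 3)² = 1/12, sgn -1
4πI² = N·(3j₀)²·(3jₘ)² = 1/1
I = -1·√(1/4π) = -0.28209479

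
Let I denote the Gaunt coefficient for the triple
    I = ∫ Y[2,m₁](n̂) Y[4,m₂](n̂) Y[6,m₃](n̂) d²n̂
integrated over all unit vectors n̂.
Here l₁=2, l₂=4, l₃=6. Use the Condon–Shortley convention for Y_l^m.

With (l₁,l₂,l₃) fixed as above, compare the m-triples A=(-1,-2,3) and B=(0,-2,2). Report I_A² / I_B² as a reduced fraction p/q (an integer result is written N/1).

Shared (l₁,l₂,l₃)=(2,4,6): N and (l;000)² cancel in I_A²/I_B².
A: Δ = 0!·4!·8!/13! = 1/6435; Racah Σ t=0..0: t=0:+1/8640 = 1/8640; ⇒ 3j(2 4 6; -1 -2 3)² = 28/715, sgn -1
B: Δ = 0!·4!·8!/13! = 1/6435; Racah Σ t=0..0: t=0:+1/5760 = 1/5760; ⇒ 3j(2 4 6; 0 -2 2)² = 56/2145, sgn +1
I_A²/I_B² = (28/715)/(56/2145) = 3/2

3/2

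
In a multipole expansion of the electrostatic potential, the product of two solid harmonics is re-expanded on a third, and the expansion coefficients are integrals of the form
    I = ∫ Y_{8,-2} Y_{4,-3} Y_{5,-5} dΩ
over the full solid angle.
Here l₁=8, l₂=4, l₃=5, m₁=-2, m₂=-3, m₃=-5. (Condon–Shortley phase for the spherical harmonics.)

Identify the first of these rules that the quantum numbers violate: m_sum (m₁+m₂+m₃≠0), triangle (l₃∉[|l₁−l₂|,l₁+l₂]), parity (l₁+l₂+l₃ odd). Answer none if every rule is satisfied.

m₁+m₂+m₃ = -2 − 3 − 5 = -10  ✗
triangle: |8−4|=4 ≤ l₃=5 ≤ 8+4=12
parity: l₁+l₂+l₃ = 17 is odd

m_sum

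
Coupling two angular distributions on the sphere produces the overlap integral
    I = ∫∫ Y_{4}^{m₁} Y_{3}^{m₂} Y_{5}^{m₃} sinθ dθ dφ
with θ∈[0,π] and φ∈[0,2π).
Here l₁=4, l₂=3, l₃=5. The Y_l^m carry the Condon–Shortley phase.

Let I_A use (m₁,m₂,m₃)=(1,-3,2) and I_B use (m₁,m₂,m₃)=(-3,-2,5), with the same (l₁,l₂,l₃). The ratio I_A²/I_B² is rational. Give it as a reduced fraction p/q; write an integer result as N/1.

Same 4,3,5: normalisation and zero-m 3j drop out of the ratio.
A: Δ: 2! 6! 4! / 13! → 1/180180; sum: t=0:+1/1728 = 1/1728; 3j²(4 3 5; 1 -3 2) = Δ·Π!·Σ² = 25/858  (sign -1)
B: Δ: 2! 6! 4! / 13! → 1/180180; sum: t=1:−1/17280 = -1/17280; 3j²(4 3 5; -3 -2 5) = Δ·Π!·Σ² = 35/858  (sign -1)
I_A²/I_B² = (25/858)/(35/858) = 5/7

5/7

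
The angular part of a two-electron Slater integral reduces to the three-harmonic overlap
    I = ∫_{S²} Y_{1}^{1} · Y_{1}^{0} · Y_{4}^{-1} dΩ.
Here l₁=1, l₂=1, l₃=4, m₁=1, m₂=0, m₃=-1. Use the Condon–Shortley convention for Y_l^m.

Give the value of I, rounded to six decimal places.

0.000000

triangle: need 0≤l₃≤2, have 4; I=0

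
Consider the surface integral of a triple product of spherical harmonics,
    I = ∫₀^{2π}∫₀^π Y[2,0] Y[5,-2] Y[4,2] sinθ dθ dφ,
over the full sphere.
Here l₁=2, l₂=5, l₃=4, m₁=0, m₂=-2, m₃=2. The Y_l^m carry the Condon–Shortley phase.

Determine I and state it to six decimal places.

0.000000

Σlᵢ=11 odd — θ-integrand is odd under cosθ→−cosθ; I=0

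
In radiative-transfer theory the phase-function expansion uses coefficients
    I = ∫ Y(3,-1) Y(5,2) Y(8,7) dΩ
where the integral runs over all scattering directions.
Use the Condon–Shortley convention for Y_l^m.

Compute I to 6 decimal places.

Σmᵢ = 8 ≠ 0, so the φ-integral vanishes; I = 0

0.000000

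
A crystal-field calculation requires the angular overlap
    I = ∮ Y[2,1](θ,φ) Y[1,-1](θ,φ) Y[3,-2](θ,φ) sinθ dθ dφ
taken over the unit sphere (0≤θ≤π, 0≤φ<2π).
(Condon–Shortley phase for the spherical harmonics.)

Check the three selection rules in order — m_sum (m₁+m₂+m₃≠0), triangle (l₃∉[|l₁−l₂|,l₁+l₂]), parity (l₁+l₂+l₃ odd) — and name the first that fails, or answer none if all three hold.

Σmᵢ = -2  ✗
l₃∈[|l₁−l₂|,l₁+l₂]=[1,3], have l₃=3
Σlᵢ = 6 ⇒ even

m_sum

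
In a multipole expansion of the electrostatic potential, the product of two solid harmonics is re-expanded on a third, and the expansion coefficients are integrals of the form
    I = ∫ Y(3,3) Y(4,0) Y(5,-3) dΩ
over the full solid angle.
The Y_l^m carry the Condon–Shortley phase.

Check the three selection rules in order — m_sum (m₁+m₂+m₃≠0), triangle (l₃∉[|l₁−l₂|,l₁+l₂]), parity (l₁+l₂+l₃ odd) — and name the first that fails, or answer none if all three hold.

none

m₁+m₂+m₃ = 3 + 0 − 3 = 0  ✓
triangle: |3−4|=1 ≤ l₃=5 ≤ 3+4=7  ✓
parity: l₁+l₂+l₃ = 12 is even  ✓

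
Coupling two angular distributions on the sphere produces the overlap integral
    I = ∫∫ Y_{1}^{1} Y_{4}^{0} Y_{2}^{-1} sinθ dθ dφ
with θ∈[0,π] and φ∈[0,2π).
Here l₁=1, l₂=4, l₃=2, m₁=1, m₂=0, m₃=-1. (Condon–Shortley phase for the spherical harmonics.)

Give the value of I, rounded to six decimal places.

triangle: need 3≤l₃≤5, have 2; I=0

0.000000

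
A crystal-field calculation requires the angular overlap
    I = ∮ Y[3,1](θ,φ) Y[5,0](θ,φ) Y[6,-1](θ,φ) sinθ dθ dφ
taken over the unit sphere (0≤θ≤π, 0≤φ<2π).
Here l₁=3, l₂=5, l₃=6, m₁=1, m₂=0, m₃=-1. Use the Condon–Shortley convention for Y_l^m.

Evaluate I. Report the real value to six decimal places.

m-sum 0 ✓  L=14 even ✓  2≤6≤8 ✓
Π(2lᵢ+1) = 7×11×13 = 1001
triangle coeff Δ(3,5,6) = 1/675675
Σ_t [0,2]: t=0:+1/8640 t=1:−1/2304 t=2:+1/8640 = -7/34560
(3j)²=7/429 [(3 5 6; 0 0 0)], sign=-1
Σ_t [0,2]: t=0:+1/5760 t=1:−1/3456 t=2:+1/34560 = -1/11520
(3j)²=2/429 [(3 5 6; 1 0 -1)], sign=+1
⇒ 4πI² = 98/1287
I = (-1)√(98/1287/(4π)) = -0.07784287

-0.077843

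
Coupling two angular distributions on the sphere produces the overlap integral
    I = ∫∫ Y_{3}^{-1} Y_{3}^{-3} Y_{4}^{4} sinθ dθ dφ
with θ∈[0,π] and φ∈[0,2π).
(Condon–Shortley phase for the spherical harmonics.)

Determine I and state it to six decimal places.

Checks pass: Σm=0; 10 even; l₃=4∈[0,6].
(2·3+1)(2·3+1)(2·4+1) = 441
Δ: 2! 4! 4! / 11! → 1/34650
sum: t=0:+1/72 t=1:−1/16 t=2:+1/72 = -5/144
3j²(3 3 4; 0 0 0) = Δ·Π!·Σ² = 2/77  (sign -1)
sum: t=0:+1/1152 = 1/1152
3j²(3 3 4; -1 -3 4) = Δ·Π!·Σ² = 1/33  (sign +1)
combine: 4πI² = 441·2/77·1/33 = 42/121
take √, sign -1: I = -0.16619847

-0.166198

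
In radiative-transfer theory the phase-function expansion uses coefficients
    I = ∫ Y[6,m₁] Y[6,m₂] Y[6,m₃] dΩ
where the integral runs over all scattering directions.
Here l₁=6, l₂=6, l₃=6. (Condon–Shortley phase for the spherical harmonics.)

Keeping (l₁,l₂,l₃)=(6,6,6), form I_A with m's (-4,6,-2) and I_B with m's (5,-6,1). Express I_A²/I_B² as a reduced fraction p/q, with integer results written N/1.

Shared (l₁,l₂,l₃)=(6,6,6): N and (l;000)² cancel in I_A²/I_B².
A: Δ = 6!·6!·6!/19! = 1/325909584; Racah Σ t=6..6: t=6:+1/24883200 = 1/24883200; ⇒ 3j(6 6 6; -4 6 -2)² = 70/4199, sgn +1
B: Δ = 6!·6!·6!/19! = 1/325909584; Racah Σ t=0..0: t=0:+1/62208000 = 1/62208000; ⇒ 3j(6 6 6; 5 -6 1)² = 77/8398, sgn -1
I_A²/I_B² = (70/4199)/(77/8398) = 20/11

20/11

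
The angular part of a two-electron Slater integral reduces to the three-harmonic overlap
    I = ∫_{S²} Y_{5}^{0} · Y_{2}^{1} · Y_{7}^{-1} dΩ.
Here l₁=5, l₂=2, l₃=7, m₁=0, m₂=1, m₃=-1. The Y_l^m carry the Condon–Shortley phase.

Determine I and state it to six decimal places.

Rules hold: Σm=0, L=14 even, 3≤7≤7.
N = 11·5·15 = 825
Δ = 0!·10!·4!/15! = 1/15015
Racah Σ t=0..0: t=0:+1/57600 = 1/57600
⇒ 3j(5 2 7; 0 0 0)² = 21/715, sgn -1
Racah Σ t=0..0: t=0:+1/86400 = 1/86400
⇒ 3j(5 2 7; 0 1 -1)² = 16/715, sgn +1
4πI² = N·(3j₀)²·(3jₘ)² = 1008/1859
I = -1·√(0.542227/4π) = -0.20772350

-0.207724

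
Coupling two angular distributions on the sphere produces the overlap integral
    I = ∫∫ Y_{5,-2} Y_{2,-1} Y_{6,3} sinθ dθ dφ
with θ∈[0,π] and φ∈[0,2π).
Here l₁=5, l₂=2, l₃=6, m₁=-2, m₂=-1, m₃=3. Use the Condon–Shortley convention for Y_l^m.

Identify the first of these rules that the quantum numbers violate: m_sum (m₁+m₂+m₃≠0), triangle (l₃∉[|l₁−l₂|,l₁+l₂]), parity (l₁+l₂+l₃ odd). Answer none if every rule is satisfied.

parity

m₁+m₂+m₃ = -2 − 1 + 3 = 0  ✓
triangle: |5−2|=3 ≤ l₃=6 ≤ 5+2=7  ✓
parity: l₁+l₂+l₃ = 13 is odd  ✗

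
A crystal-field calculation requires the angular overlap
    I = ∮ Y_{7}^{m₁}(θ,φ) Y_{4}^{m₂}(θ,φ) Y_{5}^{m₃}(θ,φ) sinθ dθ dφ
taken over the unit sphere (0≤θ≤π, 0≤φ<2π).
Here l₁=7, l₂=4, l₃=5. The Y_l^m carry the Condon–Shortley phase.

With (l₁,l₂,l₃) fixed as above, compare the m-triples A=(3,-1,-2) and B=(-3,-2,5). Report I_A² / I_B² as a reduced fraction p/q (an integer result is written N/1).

7396/3375

l's match ⇒ only the (l;m) 3-j factors differ between A and B.
A: triangle coeff Δ(7,4,5) = 1/6126120; Σ_t [1,3]: t=1:−1/172800 t=2:+1/69120 t=3:−1/362880 = 43/7257600; (3j)²=1849/170170 [(7 4 5; 3 -1 -2)], sign=-1
B: triangle coeff Δ(7,4,5) = 1/6126120; Σ_t [2,2]: t=2:+1/3870720 = 1/3870720; (3j)²=675/136136 [(7 4 5; -3 -2 5)], sign=+1
I_A²/I_B² = (1849/170170)/(675/136136) = 7396/3375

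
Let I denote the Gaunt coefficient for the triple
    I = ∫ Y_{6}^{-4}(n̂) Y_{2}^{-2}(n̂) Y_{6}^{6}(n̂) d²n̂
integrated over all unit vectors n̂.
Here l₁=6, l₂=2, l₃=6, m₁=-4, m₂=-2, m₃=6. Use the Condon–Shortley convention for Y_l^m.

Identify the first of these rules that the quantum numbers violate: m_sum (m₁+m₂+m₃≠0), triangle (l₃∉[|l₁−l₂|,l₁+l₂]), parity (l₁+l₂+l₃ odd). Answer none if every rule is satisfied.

m₁+m₂+m₃ = -4 − 2 + 6 = 0  ✓
triangle: |6−2|=4 ≤ l₃=6 ≤ 6+2=8  ✓
parity: l₁+l₂+l₃ = 14 is even  ✓

none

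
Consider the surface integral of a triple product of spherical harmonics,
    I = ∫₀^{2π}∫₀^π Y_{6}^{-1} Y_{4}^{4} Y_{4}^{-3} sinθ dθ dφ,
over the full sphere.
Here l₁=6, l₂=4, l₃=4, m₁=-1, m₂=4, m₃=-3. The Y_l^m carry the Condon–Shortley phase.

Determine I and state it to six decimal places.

Checks pass: Σm=0; 14 even; l₃=4∈[2,10].
(2·6+1)(2·4+1)(2·4+1) = 1053
Δ: 6! 6! 2! / 15! → 1/1261260
sum: t=2:+1/4608 t=3:−1/1296 t=4:+1/4608 = -7/20736
3j²(6 4 4; 0 0 0) = Δ·Π!·Σ² = 20/1287  (sign -1)
sum: t=6:+1/172800 = 1/172800
3j²(6 4 4; -1 4 -3) = Δ·Π!·Σ² = 7/2145  (sign -1)
combine: 4πI² = 1053·20/1287·7/2145 = 84/1573
take √, sign +1: I = 0.06518840

0.065188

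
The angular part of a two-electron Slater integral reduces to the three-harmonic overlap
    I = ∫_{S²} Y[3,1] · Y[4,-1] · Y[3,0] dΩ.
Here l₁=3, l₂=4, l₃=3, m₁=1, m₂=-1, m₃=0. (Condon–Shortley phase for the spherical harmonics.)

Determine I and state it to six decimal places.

m-sum 0 ✓  L=10 even ✓  1≤3≤7 ✓
Π(2lᵢ+1) = 7×9×7 = 441
triangle coeff Δ(3,4,3) = 1/34650
Σ_t [1,3]: t=1:−1/72 t=2:+1/16 t=3:−1/72 = 5/144
(3j)²=2/77 [(3 4 3; 0 0 0)], sign=-1
Σ_t [0,2]: t=0:+1/288 t=1:−1/24 t=2:+1/48 = -5/288
(3j)²=5/462 [(3 4 3; 1 -1 0)], sign=+1
⇒ 4πI² = 15/121
I = (-1)√(15/121/(4π)) = -0.09932258

-0.099323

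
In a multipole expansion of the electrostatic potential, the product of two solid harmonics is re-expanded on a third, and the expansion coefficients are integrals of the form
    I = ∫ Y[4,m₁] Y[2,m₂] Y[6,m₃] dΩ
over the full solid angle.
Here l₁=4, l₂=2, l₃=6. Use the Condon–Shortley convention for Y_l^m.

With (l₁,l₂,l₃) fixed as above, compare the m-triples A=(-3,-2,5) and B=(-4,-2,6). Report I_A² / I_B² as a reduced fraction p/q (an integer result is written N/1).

2/3

Same 4,2,6: normalisation and zero-m 3j drop out of the ratio.
A: Δ: 0! 8! 4! / 13! → 1/6435; sum: t=0:+1/120960 = 1/120960; 3j²(4 2 6; -3 -2 5) = Δ·Π!·Σ² = 2/39  (sign -1)
B: Δ: 0! 8! 4! / 13! → 1/6435; sum: t=0:+1/967680 = 1/967680; 3j²(4 2 6; -4 -2 6) = Δ·Π!·Σ² = 1/13  (sign +1)
I_A²/I_B² = (2/39)/(1/13) = 2/3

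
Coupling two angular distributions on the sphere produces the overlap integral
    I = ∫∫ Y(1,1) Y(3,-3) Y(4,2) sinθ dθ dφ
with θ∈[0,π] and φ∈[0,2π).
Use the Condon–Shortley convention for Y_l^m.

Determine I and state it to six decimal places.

0.061558

Rules hold: Σm=0, L=8 even, 2≤4≤4.
N = 3·7·9 = 189
Δ = 0!·2!·6!/9! = 1/252
Racah Σ t=0..0: t=0:+1/36 = 1/36
⇒ 3j(1 3 4; 0 0 0)² = 4/63, sgn +1
Racah Σ t=0..0: t=0:+1/1440 = 1/1440
⇒ 3j(1 3 4; 1 -3 2)² = 1/252, sgn +1
4πI² = N·(3j₀)²·(3jₘ)² = 1/21
I = +1·√(0.047619/4π) = 0.06155813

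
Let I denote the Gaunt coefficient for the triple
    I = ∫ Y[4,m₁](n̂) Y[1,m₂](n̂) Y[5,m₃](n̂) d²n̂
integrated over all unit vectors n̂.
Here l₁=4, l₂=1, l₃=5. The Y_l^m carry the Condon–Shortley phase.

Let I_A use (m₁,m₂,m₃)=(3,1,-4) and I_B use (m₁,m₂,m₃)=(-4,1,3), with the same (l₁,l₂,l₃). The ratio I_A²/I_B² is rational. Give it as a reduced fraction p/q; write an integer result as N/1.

36/1

Shared (l₁,l₂,l₃)=(4,1,5): N and (l;000)² cancel in I_A²/I_B².
A: Δ = 0!·8!·2!/11! = 1/495; Racah Σ t=0..0: t=0:+1/10080 = 1/10080; ⇒ 3j(4 1 5; 3 1 -4)² = 4/55, sgn -1
B: Δ = 0!·8!·2!/11! = 1/495; Racah Σ t=0..0: t=0:+1/80640 = 1/80640; ⇒ 3j(4 1 5; -4 1 3)² = 1/495, sgn +1
I_A²/I_B² = (4/55)/(1/495) = 36/1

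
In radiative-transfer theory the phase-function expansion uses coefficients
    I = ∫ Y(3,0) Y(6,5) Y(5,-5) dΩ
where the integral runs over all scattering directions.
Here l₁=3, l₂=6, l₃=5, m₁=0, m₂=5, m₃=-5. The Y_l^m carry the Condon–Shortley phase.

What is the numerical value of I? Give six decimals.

0.207001

Rules hold: Σm=0, L=14 even, 3≤5≤9.
N = 7·13·11 = 1001
Δ = 4!·2!·8!/15! = 1/675675
Racah Σ t=1..3: t=1:−1/8640 t=2:+1/2304 t=3:−1/8640 = 7/34560
⇒ 3j(3 6 5; 0 0 0)² = 7/429, sgn -1
Racah Σ t=3..3: t=3:−1/483840 = -1/483840
⇒ 3j(3 6 5; 0 5 -5)² = 3/91, sgn -1
4πI² = N·(3j₀)²·(3jₘ)² = 7/13
I = +1·√(0.538462/4π) = 0.20700098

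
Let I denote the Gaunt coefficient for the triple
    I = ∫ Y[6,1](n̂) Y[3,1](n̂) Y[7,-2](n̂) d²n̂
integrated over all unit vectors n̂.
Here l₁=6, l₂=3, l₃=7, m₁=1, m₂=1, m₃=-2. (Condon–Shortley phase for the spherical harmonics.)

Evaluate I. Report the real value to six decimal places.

Checks pass: Σm=0; 16 even; l₃=7∈[3,9].
(2·6+1)(2·3+1)(2·7+1) = 1365
Δ: 2! 10! 4! / 17! → 1/2042040
sum: t=0:+1/207360 t=1:−1/57600 t=2:+1/207360 = -1/129600
3j²(6 3 7; 0 0 0) = Δ·Π!·Σ² = 168/12155  (sign +1)
sum: t=0:+1/691200 t=1:−1/103680 t=2:+1/241920 = -59/14515200
3j²(6 3 7; 1 1 -2) = Δ·Π!·Σ² = 3481/340340  (sign +1)
combine: 4πI² = 1365·168/12155·3481/340340 = 438606/2272985
take √, sign +1: I = 0.12391791

0.123918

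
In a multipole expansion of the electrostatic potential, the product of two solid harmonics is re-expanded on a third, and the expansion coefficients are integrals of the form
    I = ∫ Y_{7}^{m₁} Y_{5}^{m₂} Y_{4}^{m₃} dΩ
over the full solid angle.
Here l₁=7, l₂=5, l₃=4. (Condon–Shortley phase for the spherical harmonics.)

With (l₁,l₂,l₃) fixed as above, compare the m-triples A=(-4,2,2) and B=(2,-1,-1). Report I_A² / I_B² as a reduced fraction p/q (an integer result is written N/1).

l's match ⇒ only the (l;m) 3-j factors differ between A and B.
A: triangle coeff Δ(7,5,4) = 1/6126120; Σ_t [5,7]: t=5:−1/1036800 t=6:+1/172800 t=7:−1/483840 = 1/362880; (3j)²=20/1547 [(7 5 4; -4 2 2)], sign=+1
B: triangle coeff Δ(7,5,4) = 1/6126120; Σ_t [2,4]: t=2:+1/103680 t=3:−1/34560 t=4:+1/138240 = -1/82944; (3j)²=125/9724 [(7 5 4; 2 -1 -1)], sign=+1
I_A²/I_B² = (20/1547)/(125/9724) = 176/175

176/175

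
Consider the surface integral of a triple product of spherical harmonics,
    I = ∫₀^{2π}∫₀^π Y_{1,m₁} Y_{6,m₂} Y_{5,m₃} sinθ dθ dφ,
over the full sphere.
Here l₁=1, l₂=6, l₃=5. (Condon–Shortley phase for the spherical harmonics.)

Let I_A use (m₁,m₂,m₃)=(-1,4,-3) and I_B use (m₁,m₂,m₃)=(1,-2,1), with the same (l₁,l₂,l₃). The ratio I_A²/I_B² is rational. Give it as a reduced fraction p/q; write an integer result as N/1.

Shared (l₁,l₂,l₃)=(1,6,5): N and (l;000)² cancel in I_A²/I_B².
A: Δ = 2!·0!·10!/13! = 1/858; Racah Σ t=2..2: t=2:+1/161280 = 1/161280; ⇒ 3j(1 6 5; -1 4 -3)² = 15/286, sgn +1
B: Δ = 2!·0!·10!/13! = 1/858; Racah Σ t=0..0: t=0:+1/34560 = 1/34560; ⇒ 3j(1 6 5; 1 -2 1)² = 14/429, sgn +1
I_A²/I_B² = (15/286)/(14/429) = 45/28

45/28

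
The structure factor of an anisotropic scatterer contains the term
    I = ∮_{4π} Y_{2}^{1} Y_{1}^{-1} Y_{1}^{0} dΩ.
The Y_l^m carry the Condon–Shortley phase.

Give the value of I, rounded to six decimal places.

Rules hold: Σm=0, L=4 even, 1≤1≤3.
N = 5·3·3 = 45
Δ = 2!·2!·0!/5! = 1/30
Racah Σ t=1..1: t=1:−1/1 = -1/1
⇒ 3j(2 1 1; 0 0 0)² = 2/15, sgn +1
Racah Σ t=0..0: t=0:+1/2 = 1/2
⇒ 3j(2 1 1; 1 -1 0)² = 1/10, sgn -1
4πI² = N·(3j₀)²·(3jₘ)² = 3/5
I = -1·√(0.6/4π) = -0.21850969

-0.218510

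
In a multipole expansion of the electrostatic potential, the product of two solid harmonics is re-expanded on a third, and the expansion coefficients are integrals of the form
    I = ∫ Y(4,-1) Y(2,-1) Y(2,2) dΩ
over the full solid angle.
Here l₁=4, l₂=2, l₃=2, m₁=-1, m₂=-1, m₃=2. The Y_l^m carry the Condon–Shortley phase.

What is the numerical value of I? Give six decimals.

m-sum 0 ✓  L=8 even ✓  2≤2≤6 ✓
Π(2lᵢ+1) = 9×5×5 = 225
triangle coeff Δ(4,2,2) = 1/630
Σ_t [2,2]: t=2:+1/16 = 1/16
(3j)²=2/35 [(4 2 2; 0 0 0)], sign=+1
Σ_t [1,1]: t=1:−1/144 = -1/144
(3j)²=1/126 [(4 2 2; -1 -1 2)], sign=-1
⇒ 4πI² = 5/49
I = (-1)√(5/49/(4π)) = -0.09011188

-0.090112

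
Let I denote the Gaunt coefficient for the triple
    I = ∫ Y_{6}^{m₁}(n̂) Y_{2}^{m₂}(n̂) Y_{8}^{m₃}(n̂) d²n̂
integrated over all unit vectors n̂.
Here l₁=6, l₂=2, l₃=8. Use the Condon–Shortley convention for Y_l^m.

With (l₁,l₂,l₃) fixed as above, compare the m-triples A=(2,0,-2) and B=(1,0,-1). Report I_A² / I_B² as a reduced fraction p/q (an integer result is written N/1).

Same 6,2,8: normalisation and zero-m 3j drop out of the ratio.
A: Δ: 0! 12! 4! / 17! → 1/30940; sum: t=0:+1/3870720 = 1/3870720; 3j²(6 2 8; 2 0 -2) = Δ·Π!·Σ² = 135/6188  (sign +1)
B: Δ: 0! 12! 4! / 17! → 1/30940; sum: t=0:+1/2419200 = 1/2419200; 3j²(6 2 8; 1 0 -1) = Δ·Π!·Σ² = 27/1105  (sign -1)
I_A²/I_B² = (135/6188)/(27/1105) = 25/28

25/28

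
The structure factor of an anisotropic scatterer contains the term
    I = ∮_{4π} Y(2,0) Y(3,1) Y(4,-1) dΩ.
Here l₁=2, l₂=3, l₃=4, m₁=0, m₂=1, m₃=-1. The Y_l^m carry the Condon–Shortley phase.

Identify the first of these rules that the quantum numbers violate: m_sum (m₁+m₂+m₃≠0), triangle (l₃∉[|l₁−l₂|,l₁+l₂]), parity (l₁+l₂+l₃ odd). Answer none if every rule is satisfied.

azimuthal sum: 0 + 1 − 1 = 0  ✓
1 ≤ 4 ≤ 5 (triangle on l)  ✓
L = 2 + 3 + 4 = 9 (odd)  ✗

parity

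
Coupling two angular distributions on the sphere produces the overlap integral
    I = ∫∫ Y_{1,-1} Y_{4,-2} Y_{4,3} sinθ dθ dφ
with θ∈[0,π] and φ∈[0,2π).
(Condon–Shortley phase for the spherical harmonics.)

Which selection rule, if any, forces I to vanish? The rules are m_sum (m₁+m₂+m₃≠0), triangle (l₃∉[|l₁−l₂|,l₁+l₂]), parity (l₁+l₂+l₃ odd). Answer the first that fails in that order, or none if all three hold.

Σmᵢ = 0  ✓
l₃∈[|l₁−l₂|,l₁+l₂]=[3,5], have l₃=4  ✓
Σlᵢ = 9 ⇒ odd  ✗

parity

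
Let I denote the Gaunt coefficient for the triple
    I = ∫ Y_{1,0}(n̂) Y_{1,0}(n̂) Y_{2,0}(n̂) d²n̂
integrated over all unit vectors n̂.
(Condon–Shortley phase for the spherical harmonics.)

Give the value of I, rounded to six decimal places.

Checks pass: Σm=0; 4 even; l₃=2∈[0,2].
(2·1+1)(2·1+1)(2·2+1) = 45
Δ: 0! 2! 2! / 5! → 1/30
sum: t=0:+1/1 = 1/1
3j²(1 1 2; 0 0 0) = Δ·Π!·Σ² = 2/15  (sign +1)
(m-triple is (0,0,0) — same symbol as above.)
combine: 4πI² = 45·2/15·2/15 = 4/5
take √, sign +1: I = 0.25231325

0.252313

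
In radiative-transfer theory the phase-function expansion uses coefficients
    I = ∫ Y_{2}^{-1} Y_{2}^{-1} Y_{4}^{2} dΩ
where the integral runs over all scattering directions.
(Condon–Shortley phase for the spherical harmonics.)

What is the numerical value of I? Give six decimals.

m-sum 0 ✓  L=8 even ✓  0≤4≤4 ✓
Π(2lᵢ+1) = 5×5×9 = 225
triangle coeff Δ(2,2,4) = 1/630
Σ_t [0,0]: t=0:+1/16 = 1/16
(3j)²=2/35 [(2 2 4; 0 0 0)], sign=+1
Σ_t [0,0]: t=0:+1/36 = 1/36
(3j)²=4/63 [(2 2 4; -1 -1 2)], sign=+1
⇒ 4πI² = 40/49
I = (+1)√(40/49/(4π)) = 0.25487487

0.254875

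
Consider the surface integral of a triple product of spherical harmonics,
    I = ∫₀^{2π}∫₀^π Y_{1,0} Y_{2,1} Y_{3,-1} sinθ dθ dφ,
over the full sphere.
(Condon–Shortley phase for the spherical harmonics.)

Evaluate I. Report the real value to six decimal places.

Rules hold: Σm=0, L=6 even, 1≤3≤3.
N = 3·5·7 = 105
Δ = 0!·2!·4!/7! = 1/105
Racah Σ t=0..0: t=0:+1/4 = 1/4
⇒ 3j(1 2 3; 0 0 0)² = 3/35, sgn -1
Racah Σ t=0..0: t=0:+1/6 = 1/6
⇒ 3j(1 2 3; 0 1 -1)² = 8/105, sgn +1
4πI² = N·(3j₀)²·(3jₘ)² = 24/35
I = -1·√(0.685714/4π) = -0.23359668

-0.233597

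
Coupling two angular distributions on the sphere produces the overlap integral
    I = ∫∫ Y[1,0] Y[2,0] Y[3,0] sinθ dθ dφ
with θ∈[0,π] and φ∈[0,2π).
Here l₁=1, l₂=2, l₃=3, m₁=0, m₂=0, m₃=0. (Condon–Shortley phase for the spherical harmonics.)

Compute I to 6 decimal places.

0.247767

m-sum 0 ✓  L=6 even ✓  1≤3≤3 ✓
Π(2lᵢ+1) = 3×5×7 = 105
triangle coeff Δ(1,2,3) = 1/105
Σ_t [0,0]: t=0:+1/4 = 1/4
(3j)²=3/35 [(1 2 3; 0 0 0)], sign=-1
(m-triple is (0,0,0) — same symbol as above.)
⇒ 4πI² = 27/35
I = (+1)√(27/35/(4π)) = 0.24776670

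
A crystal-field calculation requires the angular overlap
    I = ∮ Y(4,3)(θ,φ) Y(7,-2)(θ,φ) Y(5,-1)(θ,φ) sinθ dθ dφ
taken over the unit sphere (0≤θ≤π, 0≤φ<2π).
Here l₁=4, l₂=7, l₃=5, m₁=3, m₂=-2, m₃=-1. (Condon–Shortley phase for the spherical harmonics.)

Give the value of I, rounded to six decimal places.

Checks pass: Σm=0; 16 even; l₃=5∈[3,11].
(2·4+1)(2·7+1)(2·5+1) = 1485
Δ: 6! 2! 8! / 17! → 1/6126120
sum: t=2:+1/69120 t=3:−1/20736 t=4:+1/69120 = -1/51840
3j²(4 7 5; 0 0 0) = Δ·Π!·Σ² = 280/21879  (sign +1)
sum: t=0:+1/518400 t=1:−1/138240 = -11/2073600
3j²(4 7 5; 3 -2 -1) = Δ·Π!·Σ² = 77/4420  (sign -1)
combine: 4πI² = 1485·280/21879·77/4420 = 16170/48841
take √, sign -1: I = -0.16231468

-0.162315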